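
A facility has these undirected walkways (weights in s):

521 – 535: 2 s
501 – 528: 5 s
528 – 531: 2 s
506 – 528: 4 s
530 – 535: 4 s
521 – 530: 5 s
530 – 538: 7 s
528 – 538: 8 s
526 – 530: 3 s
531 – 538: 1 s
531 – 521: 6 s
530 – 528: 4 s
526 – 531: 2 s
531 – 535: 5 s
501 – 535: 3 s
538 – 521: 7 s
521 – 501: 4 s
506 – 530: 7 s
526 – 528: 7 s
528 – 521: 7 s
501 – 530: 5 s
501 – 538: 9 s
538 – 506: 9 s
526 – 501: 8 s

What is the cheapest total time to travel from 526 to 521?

Shortest distances from 526:
526: 0
531: 2  (via 526)
538: 3  (via 531)
530: 3  (via 526)
528: 4  (via 531)
535: 7  (via 531)
506: 8  (via 528)
501: 8  (via 526)
521: 8  (via 531)
Shortest route: 526–531–521 = 8 s.

8 s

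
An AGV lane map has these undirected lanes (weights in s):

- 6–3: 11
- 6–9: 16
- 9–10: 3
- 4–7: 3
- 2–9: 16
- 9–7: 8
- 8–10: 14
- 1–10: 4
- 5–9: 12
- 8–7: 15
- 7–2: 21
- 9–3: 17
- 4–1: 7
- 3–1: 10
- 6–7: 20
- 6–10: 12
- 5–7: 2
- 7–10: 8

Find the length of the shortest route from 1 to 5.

Settle nodes by increasing distance from 1:
1: 0
10: 4  (via 1)
4: 7  (via 1)
9: 7  (via 10)
3: 10  (via 1)
7: 10  (via 4)
5: 12  (via 7)
Shortest route: 1–4–7–5 = 12 s.

12 s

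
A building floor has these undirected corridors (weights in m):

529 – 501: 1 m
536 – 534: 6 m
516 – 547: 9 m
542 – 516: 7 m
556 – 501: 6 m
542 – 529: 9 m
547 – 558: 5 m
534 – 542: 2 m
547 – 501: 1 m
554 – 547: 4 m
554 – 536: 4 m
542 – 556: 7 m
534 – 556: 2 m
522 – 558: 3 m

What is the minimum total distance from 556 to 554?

Enumerating some paths:
556–534–536–554: 2+6+4 = 12
556–501–547–554: 6+1+4 = 11
The minimum is 11 m via 556–501–547–554.

11 m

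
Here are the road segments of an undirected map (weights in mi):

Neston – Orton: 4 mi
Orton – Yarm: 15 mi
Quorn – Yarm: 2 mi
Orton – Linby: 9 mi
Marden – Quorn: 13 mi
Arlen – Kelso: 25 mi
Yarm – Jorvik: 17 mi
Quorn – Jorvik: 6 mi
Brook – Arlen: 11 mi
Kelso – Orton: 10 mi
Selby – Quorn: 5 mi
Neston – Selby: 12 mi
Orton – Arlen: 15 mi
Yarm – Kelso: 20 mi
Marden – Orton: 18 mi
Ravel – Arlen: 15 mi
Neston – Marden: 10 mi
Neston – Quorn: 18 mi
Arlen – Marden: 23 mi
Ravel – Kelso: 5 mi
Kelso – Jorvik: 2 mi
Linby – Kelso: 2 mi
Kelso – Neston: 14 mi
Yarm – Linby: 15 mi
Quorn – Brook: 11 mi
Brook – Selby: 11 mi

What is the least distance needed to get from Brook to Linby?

Compare a few routes:
Brook - Selby - Quorn - Jorvik - Kelso - Linby: 11+5+6+2+2 = 26
Brook - Quorn - Yarm - Linby: 11+2+15 = 28
Brook - Quorn - Jorvik - Kelso - Linby: 11+6+2+2 = 21
The minimum is 21 mi via Brook - Quorn - Jorvik - Kelso - Linby.

21 mi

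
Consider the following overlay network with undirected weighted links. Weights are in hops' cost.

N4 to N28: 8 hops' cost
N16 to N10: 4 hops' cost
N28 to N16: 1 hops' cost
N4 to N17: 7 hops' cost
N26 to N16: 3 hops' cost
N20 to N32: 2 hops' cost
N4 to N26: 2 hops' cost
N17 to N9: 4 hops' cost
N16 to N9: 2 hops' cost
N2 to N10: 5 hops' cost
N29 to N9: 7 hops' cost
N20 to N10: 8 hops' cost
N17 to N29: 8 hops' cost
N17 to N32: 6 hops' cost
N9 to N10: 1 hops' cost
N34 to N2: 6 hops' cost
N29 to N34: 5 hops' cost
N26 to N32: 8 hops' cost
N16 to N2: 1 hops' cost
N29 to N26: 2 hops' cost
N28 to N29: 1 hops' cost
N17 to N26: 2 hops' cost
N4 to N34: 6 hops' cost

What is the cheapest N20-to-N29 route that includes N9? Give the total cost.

Best N20 to N9: N20–N10–N9 costing 9
Shortest N9→N29: N9–N16–N28–N29 = 4
Total via N9: 9 + 4 = 13 hops' cost.

13 hops' cost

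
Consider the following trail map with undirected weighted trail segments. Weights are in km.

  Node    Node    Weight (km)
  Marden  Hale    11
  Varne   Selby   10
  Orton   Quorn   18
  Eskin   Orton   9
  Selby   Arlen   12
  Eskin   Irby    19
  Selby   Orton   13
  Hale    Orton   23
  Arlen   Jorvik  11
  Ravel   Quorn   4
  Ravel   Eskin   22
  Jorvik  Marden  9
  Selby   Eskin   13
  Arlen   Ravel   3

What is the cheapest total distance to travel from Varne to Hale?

46 km

Running Dijkstra from Varne:
Varne: 0
Selby: 10  (via Varne)
Arlen: 22  (via Selby)
Orton: 23  (via Selby)
Eskin: 23  (via Selby)
Ravel: 25  (via Arlen)
Quorn: 29  (via Ravel)
Jorvik: 33  (via Arlen)
Irby: 42  (via Eskin)
Marden: 42  (via Jorvik)
Hale: 46  (via Orton)
Shortest route: Varne → Selby → Orton → Hale = 46 km.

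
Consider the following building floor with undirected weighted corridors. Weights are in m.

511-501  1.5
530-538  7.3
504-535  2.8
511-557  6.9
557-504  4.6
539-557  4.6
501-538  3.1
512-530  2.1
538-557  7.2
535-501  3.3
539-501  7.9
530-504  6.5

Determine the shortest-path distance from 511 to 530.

Settle nodes by increasing distance from 511:
511: 0
501: 1.5  (via 511)
538: 4.6  (via 501)
535: 4.8  (via 501)
557: 6.9  (via 511)
504: 7.6  (via 535)
539: 9.4  (via 501)
530: 11.9  (via 538)
Shortest route: 511–501–538–530 = 11.9 m.

11.9 m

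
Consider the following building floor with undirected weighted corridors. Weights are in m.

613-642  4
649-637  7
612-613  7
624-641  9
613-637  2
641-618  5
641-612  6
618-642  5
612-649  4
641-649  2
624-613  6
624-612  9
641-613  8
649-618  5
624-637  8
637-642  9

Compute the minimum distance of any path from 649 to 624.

Enumerating some paths:
649 → 641 → 624: 2+9 = 11
649 → 612 → 624: 4+9 = 13
649 → 637 → 624: 7+8 = 15
Cheapest is 649 → 641 → 624 at 11 m.

11 m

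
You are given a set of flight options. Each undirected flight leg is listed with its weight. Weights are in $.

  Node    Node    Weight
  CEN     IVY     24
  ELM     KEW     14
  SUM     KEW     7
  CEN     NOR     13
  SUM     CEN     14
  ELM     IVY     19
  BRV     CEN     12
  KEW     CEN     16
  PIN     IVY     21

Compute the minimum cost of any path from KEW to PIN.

Settle nodes by increasing distance from KEW:
KEW: 0
SUM: 7  (via KEW)
ELM: 14  (via KEW)
CEN: 16  (via KEW)
BRV: 28  (via CEN)
NOR: 29  (via CEN)
IVY: 33  (via ELM)
PIN: 54  (via IVY)
Shortest route: KEW–ELM–IVY–PIN = $54.

$54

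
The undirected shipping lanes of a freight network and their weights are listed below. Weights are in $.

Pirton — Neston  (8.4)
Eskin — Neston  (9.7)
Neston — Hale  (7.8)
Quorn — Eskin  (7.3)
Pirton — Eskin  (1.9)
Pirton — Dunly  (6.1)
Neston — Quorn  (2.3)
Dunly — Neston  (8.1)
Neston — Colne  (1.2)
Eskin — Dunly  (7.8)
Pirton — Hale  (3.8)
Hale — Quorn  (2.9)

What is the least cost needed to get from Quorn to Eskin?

Settle nodes by increasing distance from Quorn:
Quorn: 0
Neston: 2.3  (via Quorn)
Hale: 2.9  (via Quorn)
Colne: 3.5  (via Neston)
Pirton: 6.7  (via Hale)
Eskin: 7.3  (via Quorn)
Shortest route: Quorn–Eskin = $7.3.

$7.3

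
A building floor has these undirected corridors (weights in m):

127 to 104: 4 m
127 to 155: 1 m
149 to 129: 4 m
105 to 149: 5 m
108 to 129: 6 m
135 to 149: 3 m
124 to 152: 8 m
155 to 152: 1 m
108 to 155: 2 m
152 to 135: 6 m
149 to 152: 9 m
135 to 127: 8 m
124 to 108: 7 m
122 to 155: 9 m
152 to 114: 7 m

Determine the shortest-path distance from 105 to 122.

Compare a few routes:
105 - 149 - 129 - 108 - 155 - 122: 5+4+6+2+9 = 26
105 - 149 - 152 - 155 - 122: 5+9+1+9 = 24
The minimum is 24 m via 105 - 149 - 152 - 155 - 122.

24 m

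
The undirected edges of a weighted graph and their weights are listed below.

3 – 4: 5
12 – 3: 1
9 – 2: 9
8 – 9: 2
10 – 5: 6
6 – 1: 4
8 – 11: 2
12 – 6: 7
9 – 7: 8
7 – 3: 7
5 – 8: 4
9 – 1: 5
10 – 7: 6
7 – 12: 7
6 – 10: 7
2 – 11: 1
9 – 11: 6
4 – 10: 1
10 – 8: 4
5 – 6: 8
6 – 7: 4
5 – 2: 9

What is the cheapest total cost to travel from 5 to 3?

12

Candidate routes:
5 → 10 → 4 → 3: 6+1+5 = 12
5 → 8 → 10 → 4 → 3: 4+4+1+5 = 14
5 → 6 → 12 → 3: 8+7+1 = 16
The minimum is 12 via 5 → 10 → 4 → 3.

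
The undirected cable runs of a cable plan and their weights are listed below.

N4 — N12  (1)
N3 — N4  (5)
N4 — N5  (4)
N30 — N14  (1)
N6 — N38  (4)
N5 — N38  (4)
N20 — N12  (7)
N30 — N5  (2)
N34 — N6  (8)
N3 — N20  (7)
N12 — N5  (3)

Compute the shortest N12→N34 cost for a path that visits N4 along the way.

21

Best N12 to N4: N12 → N4 costing 1
Shortest N4→N34: N4 → N5 → N38 → N6 → N34 = 20
Total via N4: 1 + 20 = 21.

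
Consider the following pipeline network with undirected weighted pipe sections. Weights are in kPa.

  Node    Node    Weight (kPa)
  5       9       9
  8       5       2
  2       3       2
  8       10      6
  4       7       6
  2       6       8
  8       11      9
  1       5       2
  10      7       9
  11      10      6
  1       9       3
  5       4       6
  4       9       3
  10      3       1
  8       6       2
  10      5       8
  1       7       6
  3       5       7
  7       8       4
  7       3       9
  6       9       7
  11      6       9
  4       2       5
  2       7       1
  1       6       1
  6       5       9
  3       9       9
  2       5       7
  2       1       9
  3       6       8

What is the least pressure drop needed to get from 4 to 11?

14 kPa

Enumerating some paths:
4 → 7 → 2 → 3 → 10 → 11: 6+1+2+1+6 = 16
4 → 9 → 1 → 6 → 11: 3+3+1+9 = 16
4 → 5 → 8 → 11: 6+2+9 = 17
4 → 2 → 3 → 10 → 11: 5+2+1+6 = 14
The minimum is 14 kPa via 4 → 2 → 3 → 10 → 11.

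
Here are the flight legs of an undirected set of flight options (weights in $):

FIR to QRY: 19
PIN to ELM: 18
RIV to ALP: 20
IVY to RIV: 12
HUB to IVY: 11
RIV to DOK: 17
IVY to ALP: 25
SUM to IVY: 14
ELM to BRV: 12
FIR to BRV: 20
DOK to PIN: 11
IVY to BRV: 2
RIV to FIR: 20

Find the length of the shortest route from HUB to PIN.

Enumerating some paths:
HUB–IVY–RIV–DOK–PIN: 11+12+17+11 = 51
HUB–IVY–BRV–FIR–RIV–DOK–PIN: 11+2+20+20+17+11 = 81
HUB–IVY–BRV–ELM–PIN: 11+2+12+18 = 43
Cheapest is HUB–IVY–BRV–ELM–PIN at $43.

$43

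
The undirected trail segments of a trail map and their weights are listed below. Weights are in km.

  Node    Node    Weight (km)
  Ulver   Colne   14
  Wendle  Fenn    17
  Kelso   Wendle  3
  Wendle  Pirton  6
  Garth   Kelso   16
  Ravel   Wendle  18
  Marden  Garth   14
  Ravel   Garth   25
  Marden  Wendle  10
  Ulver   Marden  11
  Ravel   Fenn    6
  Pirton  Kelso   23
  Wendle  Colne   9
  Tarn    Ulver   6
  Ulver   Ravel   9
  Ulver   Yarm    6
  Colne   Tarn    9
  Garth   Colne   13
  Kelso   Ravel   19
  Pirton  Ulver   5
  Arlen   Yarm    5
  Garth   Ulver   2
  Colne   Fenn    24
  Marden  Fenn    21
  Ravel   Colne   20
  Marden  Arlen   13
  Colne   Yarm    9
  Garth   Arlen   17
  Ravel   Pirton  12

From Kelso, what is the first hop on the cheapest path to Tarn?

Candidate routes:
Kelso–Wendle–Colne–Tarn: 3+9+9 = 21
Kelso–Wendle–Pirton–Ulver–Tarn: 3+6+5+6 = 20
Kelso–Garth–Ulver–Tarn: 16+2+6 = 24
Kelso–Wendle–Marden–Ulver–Tarn: 3+10+11+6 = 30
The minimum is 20 km via Kelso–Wendle–Pirton–Ulver–Tarn.
So from Kelso the first move is to Wendle.

Wendle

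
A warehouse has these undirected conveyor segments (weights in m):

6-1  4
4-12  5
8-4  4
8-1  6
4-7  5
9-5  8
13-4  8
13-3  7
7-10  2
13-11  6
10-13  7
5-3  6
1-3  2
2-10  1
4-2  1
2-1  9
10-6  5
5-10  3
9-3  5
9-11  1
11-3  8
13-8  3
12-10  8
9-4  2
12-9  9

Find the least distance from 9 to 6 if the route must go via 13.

19 m

Best 9 to 13: 9 → 11 → 13 costing 7
Shortest 13→6: 13 → 10 → 6 = 12
Total via 13: 7 + 12 = 19 m.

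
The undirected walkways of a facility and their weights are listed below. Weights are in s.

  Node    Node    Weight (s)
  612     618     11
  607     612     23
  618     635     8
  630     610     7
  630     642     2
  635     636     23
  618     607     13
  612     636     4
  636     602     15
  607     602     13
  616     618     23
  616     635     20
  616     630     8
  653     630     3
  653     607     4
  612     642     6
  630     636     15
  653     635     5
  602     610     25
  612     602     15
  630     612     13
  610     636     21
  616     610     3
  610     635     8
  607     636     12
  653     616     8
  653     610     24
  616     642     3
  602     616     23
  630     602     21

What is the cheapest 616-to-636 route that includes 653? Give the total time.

Shortest 616→653: 616–653 = 8
Best 653 to 636: 653–630–642–612–636 costing 15
Total via 653: 8 + 15 = 23 s.

23 s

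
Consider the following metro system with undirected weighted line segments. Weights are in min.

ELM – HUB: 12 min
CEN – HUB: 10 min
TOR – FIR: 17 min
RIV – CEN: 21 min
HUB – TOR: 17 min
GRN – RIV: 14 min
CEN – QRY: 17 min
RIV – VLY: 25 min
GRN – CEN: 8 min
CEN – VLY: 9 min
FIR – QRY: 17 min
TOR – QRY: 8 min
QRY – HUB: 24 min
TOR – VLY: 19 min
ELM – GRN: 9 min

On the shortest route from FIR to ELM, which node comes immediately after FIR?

TOR

Candidate routes:
FIR - QRY - HUB - ELM: 17+24+12 = 53
FIR - TOR - HUB - ELM: 17+17+12 = 46
FIR - QRY - TOR - HUB - ELM: 17+8+17+12 = 54
FIR - QRY - CEN - GRN - ELM: 17+17+8+9 = 51
Cheapest is FIR - TOR - HUB - ELM at 46 min.
So from FIR the first move is to TOR.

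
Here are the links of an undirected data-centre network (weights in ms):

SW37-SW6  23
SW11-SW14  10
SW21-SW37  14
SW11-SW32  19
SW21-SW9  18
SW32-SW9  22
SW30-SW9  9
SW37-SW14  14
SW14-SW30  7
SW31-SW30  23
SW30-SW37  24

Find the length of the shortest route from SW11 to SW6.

47 ms

Shortest distances from SW11:
SW11: 0
SW14: 10  (via SW11)
SW30: 17  (via SW14)
SW32: 19  (via SW11)
SW37: 24  (via SW14)
SW9: 26  (via SW30)
SW21: 38  (via SW37)
SW31: 40  (via SW30)
SW6: 47  (via SW37)
Shortest route: SW11 → SW14 → SW37 → SW6 = 47 ms.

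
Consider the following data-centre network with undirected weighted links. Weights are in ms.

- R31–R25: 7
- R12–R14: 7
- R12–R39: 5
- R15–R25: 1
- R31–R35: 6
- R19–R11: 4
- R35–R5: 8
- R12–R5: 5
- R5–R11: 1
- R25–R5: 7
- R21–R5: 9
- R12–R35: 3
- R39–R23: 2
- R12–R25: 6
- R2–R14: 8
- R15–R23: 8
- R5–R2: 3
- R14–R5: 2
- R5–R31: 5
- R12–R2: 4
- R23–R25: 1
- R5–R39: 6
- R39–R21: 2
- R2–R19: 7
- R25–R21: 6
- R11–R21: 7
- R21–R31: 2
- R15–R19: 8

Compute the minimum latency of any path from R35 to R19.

Shortest distances from R35:
R35: 0
R12: 3  (via R35)
R31: 6  (via R35)
R2: 7  (via R12)
R39: 8  (via R12)
R5: 8  (via R35)
R21: 8  (via R31)
R11: 9  (via R5)
R25: 9  (via R12)
R23: 10  (via R39)
R15: 10  (via R25)
R14: 10  (via R12)
R19: 13  (via R11)
Shortest route: R35–R5–R11–R19 = 13 ms.

13 ms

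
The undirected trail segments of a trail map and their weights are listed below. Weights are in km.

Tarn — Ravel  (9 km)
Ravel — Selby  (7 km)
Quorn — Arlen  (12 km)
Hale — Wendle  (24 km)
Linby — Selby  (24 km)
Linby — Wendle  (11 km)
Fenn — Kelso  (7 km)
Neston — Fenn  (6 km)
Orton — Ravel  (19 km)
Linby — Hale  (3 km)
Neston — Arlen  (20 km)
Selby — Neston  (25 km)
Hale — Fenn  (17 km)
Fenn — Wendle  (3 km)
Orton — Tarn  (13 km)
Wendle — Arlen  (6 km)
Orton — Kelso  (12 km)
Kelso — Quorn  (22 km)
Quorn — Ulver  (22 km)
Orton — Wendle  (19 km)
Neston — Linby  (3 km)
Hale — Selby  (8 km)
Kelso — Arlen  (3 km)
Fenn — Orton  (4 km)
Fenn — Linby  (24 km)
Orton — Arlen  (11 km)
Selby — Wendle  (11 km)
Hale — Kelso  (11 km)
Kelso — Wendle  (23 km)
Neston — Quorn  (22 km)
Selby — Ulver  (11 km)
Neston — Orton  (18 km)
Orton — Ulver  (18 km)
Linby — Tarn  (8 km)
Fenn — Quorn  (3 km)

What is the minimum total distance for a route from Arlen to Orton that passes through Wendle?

13 km

Shortest Arlen→Wendle: Arlen → Wendle = 6
Best Wendle to Orton: Wendle → Fenn → Orton costing 7
Total via Wendle: 6 + 7 = 13 km.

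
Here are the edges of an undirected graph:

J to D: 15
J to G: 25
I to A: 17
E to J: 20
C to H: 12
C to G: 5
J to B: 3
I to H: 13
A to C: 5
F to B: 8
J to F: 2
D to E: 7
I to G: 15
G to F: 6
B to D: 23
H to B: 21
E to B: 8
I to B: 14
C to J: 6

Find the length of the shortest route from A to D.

Settle nodes by increasing distance from A:
A: 0
C: 5  (via A)
G: 10  (via C)
J: 11  (via C)
F: 13  (via J)
B: 14  (via J)
H: 17  (via C)
I: 17  (via A)
E: 22  (via B)
D: 26  (via J)
Shortest route: A–C–J–D = 26.

26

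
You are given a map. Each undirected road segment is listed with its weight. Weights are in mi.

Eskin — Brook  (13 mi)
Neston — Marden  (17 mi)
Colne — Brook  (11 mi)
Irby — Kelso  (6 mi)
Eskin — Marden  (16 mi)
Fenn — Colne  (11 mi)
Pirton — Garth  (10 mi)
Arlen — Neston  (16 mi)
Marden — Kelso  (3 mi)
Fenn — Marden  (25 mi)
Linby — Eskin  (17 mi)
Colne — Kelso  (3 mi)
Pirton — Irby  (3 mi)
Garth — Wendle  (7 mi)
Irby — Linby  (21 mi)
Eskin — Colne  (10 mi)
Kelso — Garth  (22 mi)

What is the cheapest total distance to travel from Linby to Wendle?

Settle nodes by increasing distance from Linby:
Linby: 0
Eskin: 17  (via Linby)
Irby: 21  (via Linby)
Pirton: 24  (via Irby)
Colne: 27  (via Eskin)
Kelso: 27  (via Irby)
Marden: 30  (via Kelso)
Brook: 30  (via Eskin)
Garth: 34  (via Pirton)
Fenn: 38  (via Colne)
Wendle: 41  (via Garth)
Shortest route: Linby → Irby → Pirton → Garth → Wendle = 41 mi.

41 mi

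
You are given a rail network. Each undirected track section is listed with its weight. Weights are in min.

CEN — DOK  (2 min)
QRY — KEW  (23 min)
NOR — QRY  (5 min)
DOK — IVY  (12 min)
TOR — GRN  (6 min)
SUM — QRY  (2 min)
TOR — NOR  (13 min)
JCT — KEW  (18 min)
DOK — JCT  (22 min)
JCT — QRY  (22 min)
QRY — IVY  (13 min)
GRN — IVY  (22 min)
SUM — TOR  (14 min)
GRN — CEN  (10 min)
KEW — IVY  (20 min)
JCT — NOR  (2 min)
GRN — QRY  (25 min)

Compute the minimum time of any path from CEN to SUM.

29 min

Settle nodes by increasing distance from CEN:
CEN: 0
DOK: 2  (via CEN)
GRN: 10  (via CEN)
IVY: 14  (via DOK)
TOR: 16  (via GRN)
JCT: 24  (via DOK)
NOR: 26  (via JCT)
QRY: 27  (via IVY)
SUM: 29  (via QRY)
Shortest route: CEN–DOK–IVY–QRY–SUM = 29 min.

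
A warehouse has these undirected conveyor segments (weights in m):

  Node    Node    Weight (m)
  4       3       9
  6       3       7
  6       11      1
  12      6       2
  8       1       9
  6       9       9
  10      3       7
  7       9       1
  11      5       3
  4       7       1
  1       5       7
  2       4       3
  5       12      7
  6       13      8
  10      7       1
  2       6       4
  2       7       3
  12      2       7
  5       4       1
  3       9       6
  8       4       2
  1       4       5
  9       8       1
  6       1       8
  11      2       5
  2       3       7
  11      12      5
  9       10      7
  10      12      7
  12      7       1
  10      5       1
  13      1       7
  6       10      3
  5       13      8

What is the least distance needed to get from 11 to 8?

6 m

Running Dijkstra from 11:
11: 0
6: 1  (via 11)
5: 3  (via 11)
12: 3  (via 6)
4: 4  (via 5)
7: 4  (via 12)
10: 4  (via 6)
2: 5  (via 11)
9: 5  (via 7)
8: 6  (via 4)
Shortest route: 11 → 5 → 4 → 8 = 6 m.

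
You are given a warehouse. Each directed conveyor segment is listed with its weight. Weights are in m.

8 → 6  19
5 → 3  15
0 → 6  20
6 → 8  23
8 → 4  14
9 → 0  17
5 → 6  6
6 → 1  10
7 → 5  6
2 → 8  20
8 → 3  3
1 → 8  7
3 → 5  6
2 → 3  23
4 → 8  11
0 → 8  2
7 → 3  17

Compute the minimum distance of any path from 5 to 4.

Running Dijkstra from 5:
5: 0
6: 6  (via 5)
3: 15  (via 5)
1: 16  (via 6)
8: 23  (via 1)
4: 37  (via 8)
Shortest route: 5 → 6 → 1 → 8 → 4 = 37 m.

37 m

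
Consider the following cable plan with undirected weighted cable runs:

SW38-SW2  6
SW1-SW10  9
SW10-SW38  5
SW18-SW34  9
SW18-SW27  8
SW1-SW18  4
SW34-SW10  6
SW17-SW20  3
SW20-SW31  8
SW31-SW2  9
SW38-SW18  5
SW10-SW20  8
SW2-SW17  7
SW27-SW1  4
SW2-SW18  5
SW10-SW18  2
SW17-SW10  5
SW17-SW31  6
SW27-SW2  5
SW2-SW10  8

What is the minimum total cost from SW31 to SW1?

17

Enumerating some paths:
SW31 - SW2 - SW18 - SW1: 9+5+4 = 18
SW31 - SW2 - SW27 - SW1: 9+5+4 = 18
SW31 - SW17 - SW10 - SW18 - SW1: 6+5+2+4 = 17
Cheapest is SW31 - SW17 - SW10 - SW18 - SW1 at 17.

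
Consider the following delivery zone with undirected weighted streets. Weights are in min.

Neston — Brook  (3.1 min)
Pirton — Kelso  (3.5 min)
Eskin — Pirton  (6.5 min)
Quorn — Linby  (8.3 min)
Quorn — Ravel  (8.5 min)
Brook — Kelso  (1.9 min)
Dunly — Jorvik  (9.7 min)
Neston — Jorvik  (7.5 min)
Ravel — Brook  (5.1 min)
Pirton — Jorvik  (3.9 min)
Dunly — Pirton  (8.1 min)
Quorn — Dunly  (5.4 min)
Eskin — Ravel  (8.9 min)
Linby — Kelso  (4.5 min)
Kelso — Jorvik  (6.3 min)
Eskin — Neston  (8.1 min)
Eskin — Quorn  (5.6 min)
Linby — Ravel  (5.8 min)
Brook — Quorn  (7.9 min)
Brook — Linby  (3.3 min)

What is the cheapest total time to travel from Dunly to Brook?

Compare a few routes:
Dunly - Pirton - Kelso - Brook: 8.1+3.5+1.9 = 13.5
Dunly - Quorn - Brook: 5.4+7.9 = 13.3
Cheapest is Dunly - Quorn - Brook at 13.3 min.

13.3 min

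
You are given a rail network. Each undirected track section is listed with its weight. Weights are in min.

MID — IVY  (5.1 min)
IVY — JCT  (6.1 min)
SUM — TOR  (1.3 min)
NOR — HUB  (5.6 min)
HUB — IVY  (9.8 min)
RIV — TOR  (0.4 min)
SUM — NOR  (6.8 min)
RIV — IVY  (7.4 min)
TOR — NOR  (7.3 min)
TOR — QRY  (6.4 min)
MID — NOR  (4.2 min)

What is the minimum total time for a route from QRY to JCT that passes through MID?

29.1 min

Best QRY to MID: QRY → TOR → NOR → MID costing 17.9
Best MID to JCT: MID → IVY → JCT costing 11.2
Total via MID: 17.9 + 11.2 = 29.1 min.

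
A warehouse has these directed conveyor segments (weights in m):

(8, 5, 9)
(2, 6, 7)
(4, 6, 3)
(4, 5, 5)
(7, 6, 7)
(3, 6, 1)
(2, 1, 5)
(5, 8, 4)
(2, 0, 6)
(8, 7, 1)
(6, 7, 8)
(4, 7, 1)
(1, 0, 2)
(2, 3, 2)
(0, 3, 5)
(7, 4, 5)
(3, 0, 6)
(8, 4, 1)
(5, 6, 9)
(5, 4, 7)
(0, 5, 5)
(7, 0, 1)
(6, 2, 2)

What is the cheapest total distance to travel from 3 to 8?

Candidate routes:
3 → 6 → 2 → 1 → 0 → 5 → 8: 1+2+5+2+5+4 = 19
3 → 0 → 5 → 8: 6+5+4 = 15
3 → 6 → 7 → 0 → 5 → 8: 1+8+1+5+4 = 19
3 → 6 → 2 → 0 → 5 → 8: 1+2+6+5+4 = 18
The minimum is 15 m via 3 → 0 → 5 → 8.

15 m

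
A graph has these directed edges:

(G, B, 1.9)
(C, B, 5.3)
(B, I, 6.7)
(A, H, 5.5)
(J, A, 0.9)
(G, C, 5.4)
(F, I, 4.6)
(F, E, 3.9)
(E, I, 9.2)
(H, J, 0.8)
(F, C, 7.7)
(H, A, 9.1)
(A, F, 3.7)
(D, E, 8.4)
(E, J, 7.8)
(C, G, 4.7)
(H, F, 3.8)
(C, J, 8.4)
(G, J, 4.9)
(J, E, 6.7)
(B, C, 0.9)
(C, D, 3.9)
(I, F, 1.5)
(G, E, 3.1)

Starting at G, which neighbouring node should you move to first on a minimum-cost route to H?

Enumerating some paths:
G–J–A–H: 4.9+0.9+5.5 = 11.3
G–E–J–A–H: 3.1+7.8+0.9+5.5 = 17.3
The minimum is 11.3 via G–J–A–H.
So from G the first move is to J.

J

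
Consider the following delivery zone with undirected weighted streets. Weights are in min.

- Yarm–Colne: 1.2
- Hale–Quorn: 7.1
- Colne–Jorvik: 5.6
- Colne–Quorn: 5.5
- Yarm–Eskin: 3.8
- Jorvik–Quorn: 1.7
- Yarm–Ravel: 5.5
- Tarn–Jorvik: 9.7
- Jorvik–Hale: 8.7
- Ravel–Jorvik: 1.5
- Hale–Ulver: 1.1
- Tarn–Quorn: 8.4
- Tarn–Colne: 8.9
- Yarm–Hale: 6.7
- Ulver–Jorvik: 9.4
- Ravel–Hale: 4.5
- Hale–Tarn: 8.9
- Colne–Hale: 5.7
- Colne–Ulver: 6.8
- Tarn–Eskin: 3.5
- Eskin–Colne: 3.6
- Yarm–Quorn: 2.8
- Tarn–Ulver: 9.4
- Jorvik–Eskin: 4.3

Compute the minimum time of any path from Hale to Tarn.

Shortest distances from Hale:
Hale: 0
Ulver: 1.1  (via Hale)
Ravel: 4.5  (via Hale)
Colne: 5.7  (via Hale)
Jorvik: 6  (via Ravel)
Yarm: 6.7  (via Hale)
Quorn: 7.1  (via Hale)
Tarn: 8.9  (via Hale)
Shortest route: Hale → Tarn = 8.9 min.

8.9 min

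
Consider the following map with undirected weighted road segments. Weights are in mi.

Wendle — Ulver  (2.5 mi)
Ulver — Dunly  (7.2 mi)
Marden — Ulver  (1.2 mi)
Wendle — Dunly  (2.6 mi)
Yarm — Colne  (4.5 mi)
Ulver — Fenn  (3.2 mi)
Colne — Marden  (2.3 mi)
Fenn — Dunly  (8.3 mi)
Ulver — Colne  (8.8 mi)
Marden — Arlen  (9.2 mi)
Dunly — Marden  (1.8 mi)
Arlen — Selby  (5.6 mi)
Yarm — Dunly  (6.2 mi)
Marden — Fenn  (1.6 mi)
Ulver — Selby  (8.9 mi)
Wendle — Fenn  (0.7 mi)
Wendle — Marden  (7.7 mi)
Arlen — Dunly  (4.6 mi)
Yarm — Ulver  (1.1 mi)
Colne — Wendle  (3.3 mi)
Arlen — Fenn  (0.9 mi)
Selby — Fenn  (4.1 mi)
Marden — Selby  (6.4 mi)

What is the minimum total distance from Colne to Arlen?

4.8 mi

Candidate routes:
Colne → Marden → Ulver → Fenn → Arlen: 2.3+1.2+3.2+0.9 = 7.6
Colne → Marden → Ulver → Wendle → Fenn → Arlen: 2.3+1.2+2.5+0.7+0.9 = 7.6
Colne → Wendle → Fenn → Arlen: 3.3+0.7+0.9 = 4.9
Colne → Marden → Fenn → Arlen: 2.3+1.6+0.9 = 4.8
The minimum is 4.8 mi via Colne → Marden → Fenn → Arlen.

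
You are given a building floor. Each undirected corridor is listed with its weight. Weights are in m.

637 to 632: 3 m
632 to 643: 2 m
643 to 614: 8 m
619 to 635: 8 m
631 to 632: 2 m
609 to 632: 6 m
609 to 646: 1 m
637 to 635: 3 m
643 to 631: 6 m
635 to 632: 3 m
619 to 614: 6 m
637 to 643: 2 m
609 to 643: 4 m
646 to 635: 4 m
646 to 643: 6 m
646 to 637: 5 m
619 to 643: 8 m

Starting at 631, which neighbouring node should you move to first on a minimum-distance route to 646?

632

Enumerating some paths:
631 - 632 - 643 - 646: 2+2+6 = 10
631 - 632 - 635 - 646: 2+3+4 = 9
The minimum is 9 m via 631 - 632 - 635 - 646.
So from 631 the first move is to 632.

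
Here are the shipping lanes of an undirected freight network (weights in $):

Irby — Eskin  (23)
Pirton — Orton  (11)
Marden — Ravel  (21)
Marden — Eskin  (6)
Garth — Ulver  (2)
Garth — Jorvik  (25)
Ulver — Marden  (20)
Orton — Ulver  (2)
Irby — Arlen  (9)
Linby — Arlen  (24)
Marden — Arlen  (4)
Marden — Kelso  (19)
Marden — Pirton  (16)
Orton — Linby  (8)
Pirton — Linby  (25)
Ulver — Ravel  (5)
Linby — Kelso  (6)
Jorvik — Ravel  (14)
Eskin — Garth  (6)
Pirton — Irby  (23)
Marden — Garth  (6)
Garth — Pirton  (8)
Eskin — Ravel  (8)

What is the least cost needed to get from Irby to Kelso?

Candidate routes:
Irby - Arlen - Marden - Garth - Ulver - Orton - Linby - Kelso: 9+4+6+2+2+8+6 = 37
Irby - Arlen - Marden - Kelso: 9+4+19 = 32
Irby - Arlen - Marden - Eskin - Garth - Ulver - Orton - Linby - Kelso: 9+4+6+6+2+2+8+6 = 43
Irby - Arlen - Linby - Kelso: 9+24+6 = 39
Cheapest is Irby - Arlen - Marden - Kelso at $32.

$32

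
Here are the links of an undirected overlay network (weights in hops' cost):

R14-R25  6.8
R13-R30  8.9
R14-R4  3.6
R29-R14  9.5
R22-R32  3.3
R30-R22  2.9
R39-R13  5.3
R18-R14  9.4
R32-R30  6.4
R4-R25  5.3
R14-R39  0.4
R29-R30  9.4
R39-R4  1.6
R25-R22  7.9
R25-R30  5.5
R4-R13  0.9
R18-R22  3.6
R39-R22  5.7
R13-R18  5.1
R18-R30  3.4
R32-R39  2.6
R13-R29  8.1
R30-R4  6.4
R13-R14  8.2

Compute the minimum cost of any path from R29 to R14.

Enumerating some paths:
R29 - R13 - R4 - R39 - R14: 8.1+0.9+1.6+0.4 = 11
R29 - R13 - R4 - R14: 8.1+0.9+3.6 = 12.6
R29 - R14: 9.5 = 9.5
The minimum is 9.5 hops' cost via R29 - R14.

9.5 hops' cost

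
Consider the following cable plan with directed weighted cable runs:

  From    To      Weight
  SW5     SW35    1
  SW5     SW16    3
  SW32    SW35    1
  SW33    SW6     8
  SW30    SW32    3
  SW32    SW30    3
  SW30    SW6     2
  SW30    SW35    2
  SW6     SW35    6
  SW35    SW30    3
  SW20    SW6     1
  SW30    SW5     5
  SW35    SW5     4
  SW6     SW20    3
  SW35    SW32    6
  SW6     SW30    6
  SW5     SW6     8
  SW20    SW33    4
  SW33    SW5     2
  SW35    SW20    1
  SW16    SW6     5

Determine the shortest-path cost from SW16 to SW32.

14

Compare a few routes:
SW16 - SW6 - SW35 - SW32: 5+6+6 = 17
SW16 - SW6 - SW30 - SW32: 5+6+3 = 14
Cheapest is SW16 - SW6 - SW30 - SW32 at 14.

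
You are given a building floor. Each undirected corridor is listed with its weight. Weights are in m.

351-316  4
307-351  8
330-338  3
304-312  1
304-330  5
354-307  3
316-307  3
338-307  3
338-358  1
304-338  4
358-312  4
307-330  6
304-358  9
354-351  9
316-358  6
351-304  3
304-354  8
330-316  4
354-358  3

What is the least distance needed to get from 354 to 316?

Enumerating some paths:
354 → 358 → 316: 3+6 = 9
354 → 307 → 316: 3+3 = 6
Cheapest is 354 → 307 → 316 at 6 m.

6 m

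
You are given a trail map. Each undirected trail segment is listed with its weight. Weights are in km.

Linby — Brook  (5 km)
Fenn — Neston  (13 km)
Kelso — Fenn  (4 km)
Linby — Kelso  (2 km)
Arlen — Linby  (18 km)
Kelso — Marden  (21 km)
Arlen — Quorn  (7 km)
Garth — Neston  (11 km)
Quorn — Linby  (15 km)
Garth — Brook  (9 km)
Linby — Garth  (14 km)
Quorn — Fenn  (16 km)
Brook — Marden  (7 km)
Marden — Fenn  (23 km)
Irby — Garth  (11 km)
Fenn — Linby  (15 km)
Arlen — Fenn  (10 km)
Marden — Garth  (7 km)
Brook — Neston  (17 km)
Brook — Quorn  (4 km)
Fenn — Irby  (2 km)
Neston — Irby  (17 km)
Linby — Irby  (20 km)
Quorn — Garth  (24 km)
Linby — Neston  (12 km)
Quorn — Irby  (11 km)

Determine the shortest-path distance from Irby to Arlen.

12 km

Shortest distances from Irby:
Irby: 0
Fenn: 2  (via Irby)
Kelso: 6  (via Fenn)
Linby: 8  (via Kelso)
Garth: 11  (via Irby)
Quorn: 11  (via Irby)
Arlen: 12  (via Fenn)
Shortest route: Irby–Fenn–Arlen = 12 km.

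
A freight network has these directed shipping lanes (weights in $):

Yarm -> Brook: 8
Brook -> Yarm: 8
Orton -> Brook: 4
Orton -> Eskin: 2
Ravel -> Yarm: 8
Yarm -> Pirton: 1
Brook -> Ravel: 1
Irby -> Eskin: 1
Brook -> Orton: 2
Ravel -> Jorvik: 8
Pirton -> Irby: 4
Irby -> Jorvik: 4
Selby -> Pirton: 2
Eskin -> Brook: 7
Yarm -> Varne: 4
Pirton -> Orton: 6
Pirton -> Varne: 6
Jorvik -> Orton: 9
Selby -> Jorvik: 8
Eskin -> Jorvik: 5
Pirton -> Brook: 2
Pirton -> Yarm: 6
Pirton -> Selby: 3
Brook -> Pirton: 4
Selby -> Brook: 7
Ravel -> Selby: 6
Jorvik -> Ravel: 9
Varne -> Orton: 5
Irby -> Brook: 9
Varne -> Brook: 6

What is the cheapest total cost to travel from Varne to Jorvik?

$12

Running Dijkstra from Varne:
Varne: 0
Orton: 5  (via Varne)
Brook: 6  (via Varne)
Ravel: 7  (via Brook)
Eskin: 7  (via Orton)
Pirton: 10  (via Brook)
Jorvik: 12  (via Eskin)
Shortest route: Varne–Orton–Eskin–Jorvik = $12.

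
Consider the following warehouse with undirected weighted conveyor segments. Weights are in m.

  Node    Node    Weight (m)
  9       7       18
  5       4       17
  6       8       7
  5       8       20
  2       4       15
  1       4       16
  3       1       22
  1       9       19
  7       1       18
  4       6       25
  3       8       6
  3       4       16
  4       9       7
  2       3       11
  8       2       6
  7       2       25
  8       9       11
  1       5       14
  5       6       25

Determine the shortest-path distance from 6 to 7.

36 m

Running Dijkstra from 6:
6: 0
8: 7  (via 6)
2: 13  (via 8)
3: 13  (via 8)
9: 18  (via 8)
4: 25  (via 6)
5: 25  (via 6)
1: 35  (via 3)
7: 36  (via 9)
Shortest route: 6–8–9–7 = 36 m.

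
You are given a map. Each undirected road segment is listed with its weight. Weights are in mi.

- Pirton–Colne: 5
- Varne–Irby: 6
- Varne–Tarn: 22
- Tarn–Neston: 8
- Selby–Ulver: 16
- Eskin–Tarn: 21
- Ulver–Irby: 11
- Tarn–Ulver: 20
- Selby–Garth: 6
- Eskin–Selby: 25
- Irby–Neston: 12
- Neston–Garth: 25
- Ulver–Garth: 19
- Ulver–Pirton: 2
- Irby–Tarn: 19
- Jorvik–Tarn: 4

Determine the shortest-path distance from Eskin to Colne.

48 mi

Running Dijkstra from Eskin:
Eskin: 0
Tarn: 21  (via Eskin)
Jorvik: 25  (via Tarn)
Selby: 25  (via Eskin)
Neston: 29  (via Tarn)
Garth: 31  (via Selby)
Irby: 40  (via Tarn)
Ulver: 41  (via Tarn)
Pirton: 43  (via Ulver)
Varne: 43  (via Tarn)
Colne: 48  (via Pirton)
Shortest route: Eskin–Tarn–Ulver–Pirton–Colne = 48 mi.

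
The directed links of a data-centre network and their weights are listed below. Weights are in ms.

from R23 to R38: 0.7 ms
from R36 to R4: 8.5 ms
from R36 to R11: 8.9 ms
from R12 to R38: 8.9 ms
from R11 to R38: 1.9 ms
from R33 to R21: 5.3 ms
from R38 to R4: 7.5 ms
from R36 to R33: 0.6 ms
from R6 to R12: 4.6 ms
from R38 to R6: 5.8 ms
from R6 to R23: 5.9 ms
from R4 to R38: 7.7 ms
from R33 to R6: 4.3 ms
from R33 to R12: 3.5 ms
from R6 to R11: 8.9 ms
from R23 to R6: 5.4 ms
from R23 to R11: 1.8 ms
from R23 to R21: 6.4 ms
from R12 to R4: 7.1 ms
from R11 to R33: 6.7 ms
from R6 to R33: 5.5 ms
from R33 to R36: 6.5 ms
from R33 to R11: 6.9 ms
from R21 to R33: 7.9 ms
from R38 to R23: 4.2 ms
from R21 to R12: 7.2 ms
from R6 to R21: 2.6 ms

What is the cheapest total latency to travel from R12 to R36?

Shortest distances from R12:
R12: 0
R4: 7.1  (via R12)
R38: 8.9  (via R12)
R23: 13.1  (via R38)
R6: 14.7  (via R38)
R11: 14.9  (via R23)
R21: 17.3  (via R6)
R33: 20.2  (via R6)
R36: 26.7  (via R33)
Shortest route: R12 → R38 → R6 → R33 → R36 = 26.7 ms.

26.7 ms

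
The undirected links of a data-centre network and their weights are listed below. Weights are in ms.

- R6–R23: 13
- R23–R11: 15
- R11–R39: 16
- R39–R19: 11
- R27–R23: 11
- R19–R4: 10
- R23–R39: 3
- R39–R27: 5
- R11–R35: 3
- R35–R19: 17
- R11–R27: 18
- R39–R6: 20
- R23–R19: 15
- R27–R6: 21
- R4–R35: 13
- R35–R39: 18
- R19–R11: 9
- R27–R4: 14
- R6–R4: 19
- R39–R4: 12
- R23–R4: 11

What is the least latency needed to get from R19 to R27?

16 ms

Settle nodes by increasing distance from R19:
R19: 0
R11: 9  (via R19)
R4: 10  (via R19)
R39: 11  (via R19)
R35: 12  (via R11)
R23: 14  (via R39)
R27: 16  (via R39)
Shortest route: R19 → R39 → R27 = 16 ms.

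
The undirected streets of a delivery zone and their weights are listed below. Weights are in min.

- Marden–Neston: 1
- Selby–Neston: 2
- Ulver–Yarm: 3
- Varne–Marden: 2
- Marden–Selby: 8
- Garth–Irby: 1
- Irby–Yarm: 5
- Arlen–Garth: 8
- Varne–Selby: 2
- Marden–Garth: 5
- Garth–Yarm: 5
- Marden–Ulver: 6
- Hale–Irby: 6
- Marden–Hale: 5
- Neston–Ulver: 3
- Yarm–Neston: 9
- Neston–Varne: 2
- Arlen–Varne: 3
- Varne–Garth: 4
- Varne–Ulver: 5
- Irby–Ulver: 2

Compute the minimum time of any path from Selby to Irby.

Settle nodes by increasing distance from Selby:
Selby: 0
Neston: 2  (via Selby)
Varne: 2  (via Selby)
Marden: 3  (via Neston)
Arlen: 5  (via Varne)
Ulver: 5  (via Neston)
Garth: 6  (via Varne)
Irby: 7  (via Ulver)
Shortest route: Selby–Neston–Ulver–Irby = 7 min.

7 min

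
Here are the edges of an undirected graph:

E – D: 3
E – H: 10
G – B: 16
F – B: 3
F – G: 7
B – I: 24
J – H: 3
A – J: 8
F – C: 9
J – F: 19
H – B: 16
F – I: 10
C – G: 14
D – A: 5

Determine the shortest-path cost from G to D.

39

Compare a few routes:
G - F - J - A - D: 7+19+8+5 = 39
G - F - B - H - J - A - D: 7+3+16+3+8+5 = 42
Cheapest is G - F - J - A - D at 39.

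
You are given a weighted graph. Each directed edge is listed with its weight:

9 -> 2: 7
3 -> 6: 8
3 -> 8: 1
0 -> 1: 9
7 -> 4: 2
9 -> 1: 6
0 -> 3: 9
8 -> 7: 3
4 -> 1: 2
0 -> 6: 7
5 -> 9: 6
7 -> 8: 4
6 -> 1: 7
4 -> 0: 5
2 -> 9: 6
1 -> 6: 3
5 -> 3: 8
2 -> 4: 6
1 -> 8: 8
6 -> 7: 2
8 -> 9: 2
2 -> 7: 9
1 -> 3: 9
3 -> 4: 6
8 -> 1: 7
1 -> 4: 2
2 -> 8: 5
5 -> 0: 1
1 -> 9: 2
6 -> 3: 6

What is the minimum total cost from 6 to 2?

15

Enumerating some paths:
6–7–4–1–9–2: 2+2+2+2+7 = 15
6–1–9–2: 7+2+7 = 16
6–3–8–9–2: 6+1+2+7 = 16
The minimum is 15 via 6–7–4–1–9–2.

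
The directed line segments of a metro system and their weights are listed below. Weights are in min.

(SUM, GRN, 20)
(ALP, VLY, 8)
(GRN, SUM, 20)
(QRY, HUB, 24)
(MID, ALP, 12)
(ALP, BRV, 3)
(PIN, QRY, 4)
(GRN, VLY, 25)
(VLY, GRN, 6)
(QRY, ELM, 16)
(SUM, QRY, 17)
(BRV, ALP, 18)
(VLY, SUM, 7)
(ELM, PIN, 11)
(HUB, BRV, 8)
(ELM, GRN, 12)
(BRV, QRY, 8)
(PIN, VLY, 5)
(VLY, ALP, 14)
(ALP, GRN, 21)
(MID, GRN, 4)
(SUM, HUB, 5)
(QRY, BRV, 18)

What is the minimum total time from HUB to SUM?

Shortest distances from HUB:
HUB: 0
BRV: 8  (via HUB)
QRY: 16  (via BRV)
ALP: 26  (via BRV)
ELM: 32  (via QRY)
VLY: 34  (via ALP)
GRN: 40  (via VLY)
SUM: 41  (via VLY)
Shortest route: HUB → BRV → ALP → VLY → SUM = 41 min.

41 min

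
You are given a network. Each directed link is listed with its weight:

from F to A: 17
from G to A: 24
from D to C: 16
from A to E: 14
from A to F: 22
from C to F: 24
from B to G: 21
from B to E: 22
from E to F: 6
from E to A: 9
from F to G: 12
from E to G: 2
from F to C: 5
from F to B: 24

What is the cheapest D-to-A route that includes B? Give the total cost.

95

Best D to B: D → C → F → B costing 64
Best B to A: B → E → A costing 31
Total via B: 64 + 31 = 95.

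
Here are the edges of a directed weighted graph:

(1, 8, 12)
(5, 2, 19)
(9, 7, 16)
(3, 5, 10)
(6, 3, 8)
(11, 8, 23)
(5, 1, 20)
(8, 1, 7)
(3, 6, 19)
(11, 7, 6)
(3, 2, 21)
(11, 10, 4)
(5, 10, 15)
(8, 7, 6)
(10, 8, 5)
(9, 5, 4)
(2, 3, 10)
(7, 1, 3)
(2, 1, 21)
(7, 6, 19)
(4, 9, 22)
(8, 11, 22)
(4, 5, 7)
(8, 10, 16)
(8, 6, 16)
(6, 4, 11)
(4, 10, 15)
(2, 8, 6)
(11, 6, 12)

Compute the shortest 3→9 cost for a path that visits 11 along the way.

94

Shortest 3→11: 3 → 2 → 8 → 11 = 49
Best 11 to 9: 11 → 6 → 4 → 9 costing 45
Total via 11: 49 + 45 = 94.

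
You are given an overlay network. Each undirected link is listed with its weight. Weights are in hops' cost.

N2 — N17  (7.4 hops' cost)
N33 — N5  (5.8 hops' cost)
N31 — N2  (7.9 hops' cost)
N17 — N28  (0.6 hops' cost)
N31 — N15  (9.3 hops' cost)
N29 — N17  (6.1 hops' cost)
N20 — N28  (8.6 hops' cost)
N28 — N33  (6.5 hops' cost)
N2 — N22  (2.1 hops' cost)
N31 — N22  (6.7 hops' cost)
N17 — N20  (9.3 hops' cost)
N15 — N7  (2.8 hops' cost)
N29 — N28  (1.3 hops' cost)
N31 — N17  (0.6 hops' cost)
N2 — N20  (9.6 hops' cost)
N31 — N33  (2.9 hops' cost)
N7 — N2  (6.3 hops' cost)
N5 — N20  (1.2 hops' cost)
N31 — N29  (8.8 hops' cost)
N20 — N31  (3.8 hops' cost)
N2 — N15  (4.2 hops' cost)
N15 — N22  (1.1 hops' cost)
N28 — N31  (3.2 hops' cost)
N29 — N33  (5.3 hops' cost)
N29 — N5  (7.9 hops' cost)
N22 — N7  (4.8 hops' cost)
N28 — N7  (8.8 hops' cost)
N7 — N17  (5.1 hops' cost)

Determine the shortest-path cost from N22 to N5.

11.7 hops' cost

Enumerating some paths:
N22 - N2 - N20 - N5: 2.1+9.6+1.2 = 12.9
N22 - N31 - N20 - N5: 6.7+3.8+1.2 = 11.7
The minimum is 11.7 hops' cost via N22 - N31 - N20 - N5.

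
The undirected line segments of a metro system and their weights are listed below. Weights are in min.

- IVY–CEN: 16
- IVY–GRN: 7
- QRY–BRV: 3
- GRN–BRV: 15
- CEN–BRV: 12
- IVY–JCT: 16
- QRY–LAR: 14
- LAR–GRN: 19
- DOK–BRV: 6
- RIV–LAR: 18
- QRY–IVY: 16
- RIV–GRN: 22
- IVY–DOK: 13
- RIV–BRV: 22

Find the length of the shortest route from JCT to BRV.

35 min

Candidate routes:
JCT → IVY → GRN → BRV: 16+7+15 = 38
JCT → IVY → DOK → BRV: 16+13+6 = 35
JCT → IVY → CEN → BRV: 16+16+12 = 44
Cheapest is JCT → IVY → DOK → BRV at 35 min.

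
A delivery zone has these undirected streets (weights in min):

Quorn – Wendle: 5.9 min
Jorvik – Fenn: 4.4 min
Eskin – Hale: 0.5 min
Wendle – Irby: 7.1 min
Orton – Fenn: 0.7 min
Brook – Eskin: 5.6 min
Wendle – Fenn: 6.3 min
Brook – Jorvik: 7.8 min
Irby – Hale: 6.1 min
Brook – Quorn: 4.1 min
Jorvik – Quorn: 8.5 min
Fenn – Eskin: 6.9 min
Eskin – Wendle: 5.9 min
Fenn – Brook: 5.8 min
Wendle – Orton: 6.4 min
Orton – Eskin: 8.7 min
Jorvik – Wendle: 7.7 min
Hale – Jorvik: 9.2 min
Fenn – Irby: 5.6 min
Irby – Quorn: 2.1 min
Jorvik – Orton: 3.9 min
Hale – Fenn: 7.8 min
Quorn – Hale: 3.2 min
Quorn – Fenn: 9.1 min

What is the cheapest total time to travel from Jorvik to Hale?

9.2 min

Settle nodes by increasing distance from Jorvik:
Jorvik: 0
Orton: 3.9  (via Jorvik)
Fenn: 4.4  (via Jorvik)
Wendle: 7.7  (via Jorvik)
Brook: 7.8  (via Jorvik)
Quorn: 8.5  (via Jorvik)
Hale: 9.2  (via Jorvik)
Shortest route: Jorvik → Hale = 9.2 min.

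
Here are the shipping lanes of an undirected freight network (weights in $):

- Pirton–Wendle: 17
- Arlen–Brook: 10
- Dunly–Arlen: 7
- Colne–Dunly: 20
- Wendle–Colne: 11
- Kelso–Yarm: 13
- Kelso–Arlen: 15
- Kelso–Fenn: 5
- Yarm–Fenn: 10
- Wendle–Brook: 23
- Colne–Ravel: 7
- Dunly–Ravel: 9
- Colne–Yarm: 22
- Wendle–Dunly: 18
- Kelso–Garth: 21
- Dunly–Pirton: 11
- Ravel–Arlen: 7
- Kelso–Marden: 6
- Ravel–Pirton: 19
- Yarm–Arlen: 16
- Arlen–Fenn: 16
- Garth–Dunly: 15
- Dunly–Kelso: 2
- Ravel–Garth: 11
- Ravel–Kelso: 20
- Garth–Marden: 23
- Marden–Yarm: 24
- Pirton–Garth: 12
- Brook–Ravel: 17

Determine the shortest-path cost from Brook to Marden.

$25

Running Dijkstra from Brook:
Brook: 0
Arlen: 10  (via Brook)
Dunly: 17  (via Arlen)
Ravel: 17  (via Brook)
Kelso: 19  (via Dunly)
Wendle: 23  (via Brook)
Colne: 24  (via Ravel)
Fenn: 24  (via Kelso)
Marden: 25  (via Kelso)
Shortest route: Brook → Arlen → Dunly → Kelso → Marden = $25.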